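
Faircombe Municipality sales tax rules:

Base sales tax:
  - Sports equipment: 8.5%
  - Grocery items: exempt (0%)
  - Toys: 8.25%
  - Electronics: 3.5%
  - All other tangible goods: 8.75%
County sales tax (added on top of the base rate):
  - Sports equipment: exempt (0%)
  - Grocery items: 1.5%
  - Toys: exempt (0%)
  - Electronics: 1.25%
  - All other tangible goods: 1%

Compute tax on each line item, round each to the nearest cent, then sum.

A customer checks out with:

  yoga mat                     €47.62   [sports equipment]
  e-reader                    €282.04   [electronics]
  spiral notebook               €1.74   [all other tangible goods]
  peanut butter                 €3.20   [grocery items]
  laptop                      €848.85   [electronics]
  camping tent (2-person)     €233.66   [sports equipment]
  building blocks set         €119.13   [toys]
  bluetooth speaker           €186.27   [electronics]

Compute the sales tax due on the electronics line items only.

€62.57

E-reader €282.04: electronics → 3.5% + 1.25% county = 4.75% → €13.40
Laptop €848.85: electronics → 3.5% + 1.25% county = 4.75% → €40.32
Bluetooth speaker €186.27: electronics → 3.5% + 1.25% county = 4.75% → €8.85
Tax on electronics = €13.40 + €40.32 + €8.85 = €62.57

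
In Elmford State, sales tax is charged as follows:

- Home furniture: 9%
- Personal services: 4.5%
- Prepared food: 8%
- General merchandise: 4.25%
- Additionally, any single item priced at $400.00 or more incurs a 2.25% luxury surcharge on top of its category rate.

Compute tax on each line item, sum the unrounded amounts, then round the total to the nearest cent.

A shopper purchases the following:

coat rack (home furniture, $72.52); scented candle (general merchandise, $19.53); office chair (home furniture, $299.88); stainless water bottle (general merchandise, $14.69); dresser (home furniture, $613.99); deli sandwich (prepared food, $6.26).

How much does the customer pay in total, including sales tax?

$1131.42

Coat rack $72.52: home furniture → 9% → $6.5268
Scented candle $19.53: general merchandise → 4.25% → $0.830025
Office chair $299.88: home furniture → 9% → $26.9892
Stainless water bottle $14.69: general merchandise → 4.25% → $0.624325
Dresser $613.99: home furniture → 9% + 2.25% surcharge = 11.25% → $69.073875
Deli sandwich $6.26: prepared food → 8% → $0.5008
Subtotal = $1026.87; unrounded tax = $104.545025 → $104.55; total due = $1131.42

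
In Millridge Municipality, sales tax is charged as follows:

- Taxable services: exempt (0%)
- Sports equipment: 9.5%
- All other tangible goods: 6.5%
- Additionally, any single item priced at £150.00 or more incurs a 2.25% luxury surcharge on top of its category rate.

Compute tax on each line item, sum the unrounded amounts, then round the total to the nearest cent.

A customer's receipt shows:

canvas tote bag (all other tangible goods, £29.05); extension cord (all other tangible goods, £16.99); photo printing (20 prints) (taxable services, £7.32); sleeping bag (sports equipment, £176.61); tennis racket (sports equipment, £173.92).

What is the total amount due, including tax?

Canvas tote bag £29.05: all other tangible goods → 6.5% → £1.88825
Extension cord £16.99: all other tangible goods → 6.5% → £1.10435
Photo printing (20 prints) £7.32: taxable services → 0% → £0.00
Sleeping bag £176.61: sports equipment → 9.5% + 2.25% surcharge = 11.75% → £20.751675
Tennis racket £173.92: sports equipment → 9.5% + 2.25% surcharge = 11.75% → £20.4356
Subtotal = £403.89; unrounded tax = £44.179875 → £44.18; total due = £448.07

£448.07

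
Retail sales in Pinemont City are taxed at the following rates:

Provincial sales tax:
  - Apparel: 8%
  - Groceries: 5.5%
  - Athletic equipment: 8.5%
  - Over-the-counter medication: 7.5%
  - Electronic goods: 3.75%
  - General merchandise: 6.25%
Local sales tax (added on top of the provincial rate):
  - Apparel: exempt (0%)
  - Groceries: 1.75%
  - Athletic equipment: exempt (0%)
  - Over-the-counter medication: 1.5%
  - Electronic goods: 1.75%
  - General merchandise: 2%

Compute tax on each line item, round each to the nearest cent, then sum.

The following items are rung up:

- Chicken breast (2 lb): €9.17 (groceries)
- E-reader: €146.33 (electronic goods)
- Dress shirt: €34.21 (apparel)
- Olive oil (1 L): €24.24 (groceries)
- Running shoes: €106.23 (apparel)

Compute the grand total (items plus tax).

Chicken breast (2 lb) €9.17: groceries → 5.5% + 1.75% local = 7.25% → €0.66
E-reader €146.33: electronic goods → 3.75% + 1.75% local = 5.5% → €8.05
Dress shirt €34.21: apparel → 8% + 0% local = 8% → €2.74
Olive oil (1 L) €24.24: groceries → 5.5% + 1.75% local = 7.25% → €1.76
Running shoes €106.23: apparel → 8% + 0% local = 8% → €8.50
Subtotal = €320.18; tax = €21.71; total due = €341.89

€341.89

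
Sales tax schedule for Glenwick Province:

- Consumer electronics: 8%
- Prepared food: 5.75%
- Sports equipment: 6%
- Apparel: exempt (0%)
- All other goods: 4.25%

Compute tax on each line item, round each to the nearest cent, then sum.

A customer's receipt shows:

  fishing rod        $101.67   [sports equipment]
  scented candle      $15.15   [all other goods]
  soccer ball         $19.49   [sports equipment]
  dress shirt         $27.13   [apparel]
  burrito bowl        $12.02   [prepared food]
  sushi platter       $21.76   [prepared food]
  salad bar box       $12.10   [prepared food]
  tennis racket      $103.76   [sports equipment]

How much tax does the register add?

$16.78

Fishing rod $101.67: sports equipment → 6% → $6.10
Scented candle $15.15: all other goods → 4.25% → $0.64
Soccer ball $19.49: sports equipment → 6% → $1.17
Dress shirt $27.13: apparel → 0% → $0.00
Burrito bowl $12.02: prepared food → 5.75% → $0.69
Sushi platter $21.76: prepared food → 5.75% → $1.25
Salad bar box $12.10: prepared food → 5.75% → $0.70
Tennis racket $103.76: sports equipment → 6% → $6.23
Total tax = $6.10 + $0.64 + $1.17 + $0.69 + $1.25 + $0.70 + $6.23 = $16.78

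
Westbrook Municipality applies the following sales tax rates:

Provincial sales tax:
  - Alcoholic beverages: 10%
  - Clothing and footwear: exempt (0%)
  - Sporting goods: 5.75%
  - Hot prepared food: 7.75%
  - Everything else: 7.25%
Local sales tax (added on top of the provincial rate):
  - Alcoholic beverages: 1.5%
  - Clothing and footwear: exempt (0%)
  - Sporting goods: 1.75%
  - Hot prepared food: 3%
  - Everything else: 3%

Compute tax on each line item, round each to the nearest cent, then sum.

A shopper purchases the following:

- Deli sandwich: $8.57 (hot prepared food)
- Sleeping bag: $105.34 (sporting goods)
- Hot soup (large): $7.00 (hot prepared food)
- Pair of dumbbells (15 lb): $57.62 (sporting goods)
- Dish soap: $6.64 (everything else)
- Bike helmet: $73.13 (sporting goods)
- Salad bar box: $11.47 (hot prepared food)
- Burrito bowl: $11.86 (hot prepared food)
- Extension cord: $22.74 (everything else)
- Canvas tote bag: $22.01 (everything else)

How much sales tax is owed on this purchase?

Deli sandwich $8.57: hot prepared food → 7.75% + 3% local = 10.75% → $0.92
Sleeping bag $105.34: sporting goods → 5.75% + 1.75% local = 7.5% → $7.90
Hot soup (large) $7.00: hot prepared food → 7.75% + 3% local = 10.75% → $0.75
Pair of dumbbells (15 lb) $57.62: sporting goods → 5.75% + 1.75% local = 7.5% → $4.32
Dish soap $6.64: everything else → 7.25% + 3% local = 10.25% → $0.68
Bike helmet $73.13: sporting goods → 5.75% + 1.75% local = 7.5% → $5.48
Salad bar box $11.47: hot prepared food → 7.75% + 3% local = 10.75% → $1.23
Burrito bowl $11.86: hot prepared food → 7.75% + 3% local = 10.75% → $1.27
Extension cord $22.74: everything else → 7.25% + 3% local = 10.25% → $2.33
Canvas tote bag $22.01: everything else → 7.25% + 3% local = 10.25% → $2.26
Total tax = $0.92 + $7.90 + $0.75 + $4.32 + $0.68 + $5.48 + $1.23 + $1.27 + $2.33 + $2.26 = $27.14

$27.14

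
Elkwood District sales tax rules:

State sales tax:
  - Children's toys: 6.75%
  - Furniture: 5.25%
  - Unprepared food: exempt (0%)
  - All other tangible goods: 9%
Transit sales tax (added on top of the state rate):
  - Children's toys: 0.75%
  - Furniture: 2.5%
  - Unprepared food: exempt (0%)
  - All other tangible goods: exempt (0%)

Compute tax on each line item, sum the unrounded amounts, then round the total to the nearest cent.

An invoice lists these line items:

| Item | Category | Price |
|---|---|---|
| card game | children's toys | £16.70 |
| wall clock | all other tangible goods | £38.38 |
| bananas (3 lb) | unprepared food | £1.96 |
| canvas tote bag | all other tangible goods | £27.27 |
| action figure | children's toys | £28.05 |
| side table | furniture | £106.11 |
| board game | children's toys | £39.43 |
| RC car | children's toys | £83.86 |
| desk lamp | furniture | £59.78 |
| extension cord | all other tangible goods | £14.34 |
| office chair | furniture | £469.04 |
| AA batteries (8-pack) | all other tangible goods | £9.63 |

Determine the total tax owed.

£69.88

Card game £16.70: children's toys → 6.75% + 0.75% transit = 7.5% → £1.2525
Wall clock £38.38: all other tangible goods → 9% + 0% transit = 9% → £3.4542
Bananas (3 lb) £1.96: unprepared food → 0% + 0% transit = 0% → £0.00
Canvas tote bag £27.27: all other tangible goods → 9% + 0% transit = 9% → £2.4543
Action figure £28.05: children's toys → 6.75% + 0.75% transit = 7.5% → £2.10375
Side table £106.11: furniture → 5.25% + 2.5% transit = 7.75% → £8.223525
Board game £39.43: children's toys → 6.75% + 0.75% transit = 7.5% → £2.95725
RC car £83.86: children's toys → 6.75% + 0.75% transit = 7.5% → £6.2895
Desk lamp £59.78: furniture → 5.25% + 2.5% transit = 7.75% → £4.63295
Extension cord £14.34: all other tangible goods → 9% + 0% transit = 9% → £1.2906
Office chair £469.04: furniture → 5.25% + 2.5% transit = 7.75% → £36.3506
AA batteries (8-pack) £9.63: all other tangible goods → 9% + 0% transit = 9% → £0.8667
Unrounded tax sum = £69.875875 → £69.88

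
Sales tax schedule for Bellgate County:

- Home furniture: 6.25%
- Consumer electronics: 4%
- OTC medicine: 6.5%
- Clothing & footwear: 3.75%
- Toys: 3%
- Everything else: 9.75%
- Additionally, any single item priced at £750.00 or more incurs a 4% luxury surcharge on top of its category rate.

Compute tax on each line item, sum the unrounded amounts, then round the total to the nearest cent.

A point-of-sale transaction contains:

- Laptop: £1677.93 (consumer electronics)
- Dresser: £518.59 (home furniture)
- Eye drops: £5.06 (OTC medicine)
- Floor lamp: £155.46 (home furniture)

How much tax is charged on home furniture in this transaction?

Dresser £518.59: home furniture → 6.25% → £32.411875
Floor lamp £155.46: home furniture → 6.25% → £9.71625
Tax on home furniture: unrounded sum = £42.128125 → £42.13

£42.13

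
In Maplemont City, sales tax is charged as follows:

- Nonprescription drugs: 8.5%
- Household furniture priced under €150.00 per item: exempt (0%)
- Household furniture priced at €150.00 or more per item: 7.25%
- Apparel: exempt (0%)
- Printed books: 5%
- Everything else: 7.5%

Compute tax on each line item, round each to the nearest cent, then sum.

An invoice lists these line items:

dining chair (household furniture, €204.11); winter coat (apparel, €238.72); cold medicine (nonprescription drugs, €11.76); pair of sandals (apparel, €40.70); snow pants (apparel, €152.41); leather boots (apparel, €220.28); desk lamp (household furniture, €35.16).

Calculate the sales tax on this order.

€15.80

Dining chair €204.11: household furniture, €150.00 or more → 7.25% → €14.80
Winter coat €238.72: apparel → 0% → €0.00
Cold medicine €11.76: nonprescription drugs → 8.5% → €1.00
Pair of sandals €40.70: apparel → 0% → €0.00
Snow pants €152.41: apparel → 0% → €0.00
Leather boots €220.28: apparel → 0% → €0.00
Desk lamp €35.16: household furniture, under €150.00 → 0% → €0.00
Total tax = €14.80 + €1.00 = €15.80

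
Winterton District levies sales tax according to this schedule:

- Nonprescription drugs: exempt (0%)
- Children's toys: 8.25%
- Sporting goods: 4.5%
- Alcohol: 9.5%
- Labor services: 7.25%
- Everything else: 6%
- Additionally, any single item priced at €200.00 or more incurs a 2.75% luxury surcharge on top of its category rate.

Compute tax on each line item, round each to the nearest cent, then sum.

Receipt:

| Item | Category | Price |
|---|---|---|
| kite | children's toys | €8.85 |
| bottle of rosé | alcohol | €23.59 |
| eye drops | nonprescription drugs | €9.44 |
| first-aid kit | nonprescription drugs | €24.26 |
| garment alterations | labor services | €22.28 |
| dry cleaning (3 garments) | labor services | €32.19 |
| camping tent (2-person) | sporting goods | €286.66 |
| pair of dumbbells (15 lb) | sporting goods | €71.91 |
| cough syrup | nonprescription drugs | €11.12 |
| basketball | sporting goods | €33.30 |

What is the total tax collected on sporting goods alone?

Camping tent (2-person) €286.66: sporting goods → 4.5% + 2.75% surcharge = 7.25% → €20.78
Pair of dumbbells (15 lb) €71.91: sporting goods → 4.5% → €3.24
Basketball €33.30: sporting goods → 4.5% → €1.50
Tax on sporting goods = €20.78 + €3.24 + €1.50 = €25.52

€25.52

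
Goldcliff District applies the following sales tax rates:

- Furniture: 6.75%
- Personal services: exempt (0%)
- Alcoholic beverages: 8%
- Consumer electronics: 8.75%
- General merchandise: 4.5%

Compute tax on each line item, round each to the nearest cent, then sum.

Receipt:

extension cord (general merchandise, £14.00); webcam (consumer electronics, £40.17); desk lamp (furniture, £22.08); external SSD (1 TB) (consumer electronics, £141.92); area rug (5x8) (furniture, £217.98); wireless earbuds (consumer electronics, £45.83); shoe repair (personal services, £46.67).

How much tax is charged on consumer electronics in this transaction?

£19.94

Webcam £40.17: consumer electronics → 8.75% → £3.51
External SSD (1 TB) £141.92: consumer electronics → 8.75% → £12.42
Wireless earbuds £45.83: consumer electronics → 8.75% → £4.01
Tax on consumer electronics = £3.51 + £12.42 + £4.01 = £19.94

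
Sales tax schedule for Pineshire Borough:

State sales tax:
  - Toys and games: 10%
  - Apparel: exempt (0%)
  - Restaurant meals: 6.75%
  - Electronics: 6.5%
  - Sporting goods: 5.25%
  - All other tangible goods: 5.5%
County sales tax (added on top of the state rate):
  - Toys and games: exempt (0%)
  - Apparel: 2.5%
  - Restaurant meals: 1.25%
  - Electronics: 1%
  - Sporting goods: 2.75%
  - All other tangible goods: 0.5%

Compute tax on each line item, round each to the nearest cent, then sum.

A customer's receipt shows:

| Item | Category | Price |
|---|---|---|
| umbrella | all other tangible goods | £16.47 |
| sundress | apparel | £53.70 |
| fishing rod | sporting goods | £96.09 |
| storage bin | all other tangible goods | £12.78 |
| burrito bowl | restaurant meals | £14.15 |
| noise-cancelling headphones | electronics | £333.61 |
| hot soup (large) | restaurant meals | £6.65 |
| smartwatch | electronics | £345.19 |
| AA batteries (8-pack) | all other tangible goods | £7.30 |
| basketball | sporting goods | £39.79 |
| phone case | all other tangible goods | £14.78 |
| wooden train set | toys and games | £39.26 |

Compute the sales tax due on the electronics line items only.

Noise-cancelling headphones £333.61: electronics → 6.5% + 1% county = 7.5% → £25.02
Smartwatch £345.19: electronics → 6.5% + 1% county = 7.5% → £25.89
Tax on electronics = £25.02 + £25.89 = £50.91

£50.91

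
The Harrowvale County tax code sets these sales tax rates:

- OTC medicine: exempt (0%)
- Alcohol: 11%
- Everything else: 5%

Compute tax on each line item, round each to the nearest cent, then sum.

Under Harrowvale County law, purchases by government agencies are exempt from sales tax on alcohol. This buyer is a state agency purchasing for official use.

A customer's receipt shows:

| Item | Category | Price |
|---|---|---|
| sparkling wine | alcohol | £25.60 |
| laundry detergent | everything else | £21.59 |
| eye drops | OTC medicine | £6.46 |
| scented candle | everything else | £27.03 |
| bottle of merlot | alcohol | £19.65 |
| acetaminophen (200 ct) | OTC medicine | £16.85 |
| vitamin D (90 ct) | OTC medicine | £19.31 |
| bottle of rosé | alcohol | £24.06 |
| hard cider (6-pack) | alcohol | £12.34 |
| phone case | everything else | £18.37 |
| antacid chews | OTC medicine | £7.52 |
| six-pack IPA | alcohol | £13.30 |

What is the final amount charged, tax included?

£215.43

Sparkling wine £25.60: alcohol, buyer-exempt → 0% → £0.00
Laundry detergent £21.59: everything else → 5% → £1.08
Eye drops £6.46: OTC medicine → 0% → £0.00
Scented candle £27.03: everything else → 5% → £1.35
Bottle of merlot £19.65: alcohol, buyer-exempt → 0% → £0.00
Acetaminophen (200 ct) £16.85: OTC medicine → 0% → £0.00
Vitamin D (90 ct) £19.31: OTC medicine → 0% → £0.00
Bottle of rosé £24.06: alcohol, buyer-exempt → 0% → £0.00
Hard cider (6-pack) £12.34: alcohol, buyer-exempt → 0% → £0.00
Phone case £18.37: everything else → 5% → £0.92
Antacid chews £7.52: OTC medicine → 0% → £0.00
Six-pack IPA £13.30: alcohol, buyer-exempt → 0% → £0.00
Subtotal = £212.08; tax = £3.35; total due = £215.43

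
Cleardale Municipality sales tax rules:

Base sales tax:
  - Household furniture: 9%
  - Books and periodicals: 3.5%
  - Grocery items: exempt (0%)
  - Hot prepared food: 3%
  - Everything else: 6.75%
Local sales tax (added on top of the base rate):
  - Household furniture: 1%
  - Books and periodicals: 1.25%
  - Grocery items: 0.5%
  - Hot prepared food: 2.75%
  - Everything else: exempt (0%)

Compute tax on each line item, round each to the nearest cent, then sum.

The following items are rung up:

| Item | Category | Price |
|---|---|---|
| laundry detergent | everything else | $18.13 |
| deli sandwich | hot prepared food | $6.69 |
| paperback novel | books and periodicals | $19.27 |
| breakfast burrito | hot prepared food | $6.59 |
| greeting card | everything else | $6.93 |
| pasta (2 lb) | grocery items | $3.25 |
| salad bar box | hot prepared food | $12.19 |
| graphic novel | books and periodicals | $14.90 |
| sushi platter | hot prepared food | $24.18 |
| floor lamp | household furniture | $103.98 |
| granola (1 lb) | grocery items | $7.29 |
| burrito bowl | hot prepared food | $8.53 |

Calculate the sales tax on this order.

Laundry detergent $18.13: everything else → 6.75% + 0% local = 6.75% → $1.22
Deli sandwich $6.69: hot prepared food → 3% + 2.75% local = 5.75% → $0.38
Paperback novel $19.27: books and periodicals → 3.5% + 1.25% local = 4.75% → $0.92
Breakfast burrito $6.59: hot prepared food → 3% + 2.75% local = 5.75% → $0.38
Greeting card $6.93: everything else → 6.75% + 0% local = 6.75% → $0.47
Pasta (2 lb) $3.25: grocery items → 0% + 0.5% local = 0.5% → $0.02
Salad bar box $12.19: hot prepared food → 3% + 2.75% local = 5.75% → $0.70
Graphic novel $14.90: books and periodicals → 3.5% + 1.25% local = 4.75% → $0.71
Sushi platter $24.18: hot prepared food → 3% + 2.75% local = 5.75% → $1.39
Floor lamp $103.98: household furniture → 9% + 1% local = 10% → $10.40
Granola (1 lb) $7.29: grocery items → 0% + 0.5% local = 0.5% → $0.04
Burrito bowl $8.53: hot prepared food → 3% + 2.75% local = 5.75% → $0.49
Total tax = $1.22 + $0.38 + $0.92 + $0.38 + $0.47 + $0.02 + $0.70 + $0.71 + $1.39 + $10.40 + $0.04 + $0.49 = $17.12

$17.12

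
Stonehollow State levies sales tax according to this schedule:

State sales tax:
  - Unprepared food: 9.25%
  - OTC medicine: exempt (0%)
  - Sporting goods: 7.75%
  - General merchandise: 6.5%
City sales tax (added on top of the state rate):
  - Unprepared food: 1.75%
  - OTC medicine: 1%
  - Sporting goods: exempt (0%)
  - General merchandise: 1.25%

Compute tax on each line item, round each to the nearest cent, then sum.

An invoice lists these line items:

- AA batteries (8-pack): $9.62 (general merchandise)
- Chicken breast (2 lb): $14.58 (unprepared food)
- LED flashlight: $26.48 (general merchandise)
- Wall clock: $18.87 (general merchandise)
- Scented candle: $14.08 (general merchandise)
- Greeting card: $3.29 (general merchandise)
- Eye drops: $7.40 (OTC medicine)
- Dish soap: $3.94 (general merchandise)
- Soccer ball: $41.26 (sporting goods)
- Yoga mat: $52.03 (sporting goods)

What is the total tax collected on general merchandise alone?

$5.91

AA batteries (8-pack) $9.62: general merchandise → 6.5% + 1.25% city = 7.75% → $0.75
LED flashlight $26.48: general merchandise → 6.5% + 1.25% city = 7.75% → $2.05
Wall clock $18.87: general merchandise → 6.5% + 1.25% city = 7.75% → $1.46
Scented candle $14.08: general merchandise → 6.5% + 1.25% city = 7.75% → $1.09
Greeting card $3.29: general merchandise → 6.5% + 1.25% city = 7.75% → $0.25
Dish soap $3.94: general merchandise → 6.5% + 1.25% city = 7.75% → $0.31
Tax on general merchandise = $0.75 + $2.05 + $1.46 + $1.09 + $0.25 + $0.31 = $5.91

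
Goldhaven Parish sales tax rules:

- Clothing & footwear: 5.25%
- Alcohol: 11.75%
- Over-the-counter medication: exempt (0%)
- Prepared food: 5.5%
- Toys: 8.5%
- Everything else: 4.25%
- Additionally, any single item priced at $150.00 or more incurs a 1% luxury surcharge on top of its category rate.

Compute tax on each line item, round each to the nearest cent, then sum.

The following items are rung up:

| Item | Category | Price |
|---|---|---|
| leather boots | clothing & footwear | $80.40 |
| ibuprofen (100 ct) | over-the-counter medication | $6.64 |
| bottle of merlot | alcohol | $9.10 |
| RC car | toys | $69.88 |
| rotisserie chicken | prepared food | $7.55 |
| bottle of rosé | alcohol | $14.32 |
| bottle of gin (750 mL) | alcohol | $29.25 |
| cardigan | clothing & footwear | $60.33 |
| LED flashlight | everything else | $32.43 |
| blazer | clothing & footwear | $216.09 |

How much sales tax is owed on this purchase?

$34.83

Leather boots $80.40: clothing & footwear → 5.25% → $4.22
Ibuprofen (100 ct) $6.64: over-the-counter medication → 0% → $0.00
Bottle of merlot $9.10: alcohol → 11.75% → $1.07
RC car $69.88: toys → 8.5% → $5.94
Rotisserie chicken $7.55: prepared food → 5.5% → $0.42
Bottle of rosé $14.32: alcohol → 11.75% → $1.68
Bottle of gin (750 mL) $29.25: alcohol → 11.75% → $3.44
Cardigan $60.33: clothing & footwear → 5.25% → $3.17
LED flashlight $32.43: everything else → 4.25% → $1.38
Blazer $216.09: clothing & footwear → 5.25% + 1% surcharge = 6.25% → $13.51
Total tax = $4.22 + $1.07 + $5.94 + $0.42 + $1.68 + $3.44 + $3.17 + $1.38 + $13.51 = $34.83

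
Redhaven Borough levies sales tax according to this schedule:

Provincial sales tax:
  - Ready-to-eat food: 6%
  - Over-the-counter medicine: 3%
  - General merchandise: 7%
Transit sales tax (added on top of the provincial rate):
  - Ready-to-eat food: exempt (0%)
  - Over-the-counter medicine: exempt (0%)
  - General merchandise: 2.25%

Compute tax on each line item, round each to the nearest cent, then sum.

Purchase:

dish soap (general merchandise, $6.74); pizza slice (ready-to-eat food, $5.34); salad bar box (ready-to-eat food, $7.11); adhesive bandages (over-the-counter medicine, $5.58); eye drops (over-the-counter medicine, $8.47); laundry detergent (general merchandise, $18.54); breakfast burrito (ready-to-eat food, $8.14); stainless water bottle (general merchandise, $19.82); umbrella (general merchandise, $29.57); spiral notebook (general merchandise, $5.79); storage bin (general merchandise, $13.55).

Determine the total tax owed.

Dish soap $6.74: general merchandise → 7% + 2.25% transit = 9.25% → $0.62
Pizza slice $5.34: ready-to-eat food → 6% + 0% transit = 6% → $0.32
Salad bar box $7.11: ready-to-eat food → 6% + 0% transit = 6% → $0.43
Adhesive bandages $5.58: over-the-counter medicine → 3% + 0% transit = 3% → $0.17
Eye drops $8.47: over-the-counter medicine → 3% + 0% transit = 3% → $0.25
Laundry detergent $18.54: general merchandise → 7% + 2.25% transit = 9.25% → $1.71
Breakfast burrito $8.14: ready-to-eat food → 6% + 0% transit = 6% → $0.49
Stainless water bottle $19.82: general merchandise → 7% + 2.25% transit = 9.25% → $1.83
Umbrella $29.57: general merchandise → 7% + 2.25% transit = 9.25% → $2.74
Spiral notebook $5.79: general merchandise → 7% + 2.25% transit = 9.25% → $0.54
Storage bin $13.55: general merchandise → 7% + 2.25% transit = 9.25% → $1.25
Total tax = $0.62 + $0.32 + $0.43 + $0.17 + $0.25 + $1.71 + $0.49 + $1.83 + $2.74 + $0.54 + $1.25 = $10.35

$10.35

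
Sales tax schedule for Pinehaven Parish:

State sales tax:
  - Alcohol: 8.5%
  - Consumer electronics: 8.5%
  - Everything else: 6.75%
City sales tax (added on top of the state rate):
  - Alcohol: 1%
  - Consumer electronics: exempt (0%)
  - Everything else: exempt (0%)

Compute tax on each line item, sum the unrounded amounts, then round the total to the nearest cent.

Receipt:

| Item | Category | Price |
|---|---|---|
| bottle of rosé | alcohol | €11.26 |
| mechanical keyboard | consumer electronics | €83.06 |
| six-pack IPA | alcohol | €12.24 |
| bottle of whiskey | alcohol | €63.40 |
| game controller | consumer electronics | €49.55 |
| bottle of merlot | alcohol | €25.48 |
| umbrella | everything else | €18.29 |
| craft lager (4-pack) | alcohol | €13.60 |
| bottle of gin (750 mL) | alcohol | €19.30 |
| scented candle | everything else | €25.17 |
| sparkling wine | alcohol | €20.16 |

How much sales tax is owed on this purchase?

Bottle of rosé €11.26: alcohol → 8.5% + 1% city = 9.5% → €1.0697
Mechanical keyboard €83.06: consumer electronics → 8.5% + 0% city = 8.5% → €7.0601
Six-pack IPA €12.24: alcohol → 8.5% + 1% city = 9.5% → €1.1628
Bottle of whiskey €63.40: alcohol → 8.5% + 1% city = 9.5% → €6.023
Game controller €49.55: consumer electronics → 8.5% + 0% city = 8.5% → €4.21175
Bottle of merlot €25.48: alcohol → 8.5% + 1% city = 9.5% → €2.4206
Umbrella €18.29: everything else → 6.75% + 0% city = 6.75% → €1.234575
Craft lager (4-pack) €13.60: alcohol → 8.5% + 1% city = 9.5% → €1.292
Bottle of gin (750 mL) €19.30: alcohol → 8.5% + 1% city = 9.5% → €1.8335
Scented candle €25.17: everything else → 6.75% + 0% city = 6.75% → €1.698975
Sparkling wine €20.16: alcohol → 8.5% + 1% city = 9.5% → €1.9152
Unrounded tax sum = €29.9222 → €29.92

€29.92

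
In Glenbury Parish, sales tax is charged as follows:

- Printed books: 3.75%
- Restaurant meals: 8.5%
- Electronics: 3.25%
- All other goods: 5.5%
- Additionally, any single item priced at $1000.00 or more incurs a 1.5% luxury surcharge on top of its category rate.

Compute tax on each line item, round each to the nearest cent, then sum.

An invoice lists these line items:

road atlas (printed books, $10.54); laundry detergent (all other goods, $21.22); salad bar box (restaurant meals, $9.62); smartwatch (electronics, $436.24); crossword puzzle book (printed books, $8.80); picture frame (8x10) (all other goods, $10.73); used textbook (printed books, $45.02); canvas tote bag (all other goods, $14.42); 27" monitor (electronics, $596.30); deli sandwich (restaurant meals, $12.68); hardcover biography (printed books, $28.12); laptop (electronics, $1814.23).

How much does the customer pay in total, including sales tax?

$3135.58

Road atlas $10.54: printed books → 3.75% → $0.40
Laundry detergent $21.22: all other goods → 5.5% → $1.17
Salad bar box $9.62: restaurant meals → 8.5% → $0.82
Smartwatch $436.24: electronics → 3.25% → $14.18
Crossword puzzle book $8.80: printed books → 3.75% → $0.33
Picture frame (8x10) $10.73: all other goods → 5.5% → $0.59
Used textbook $45.02: printed books → 3.75% → $1.69
Canvas tote bag $14.42: all other goods → 5.5% → $0.79
27" monitor $596.30: electronics → 3.25% → $19.38
Deli sandwich $12.68: restaurant meals → 8.5% → $1.08
Hardcover biography $28.12: printed books → 3.75% → $1.05
Laptop $1814.23: electronics → 3.25% + 1.5% surcharge = 4.75% → $86.18
Subtotal = $3007.92; tax = $127.66; total due = $3135.58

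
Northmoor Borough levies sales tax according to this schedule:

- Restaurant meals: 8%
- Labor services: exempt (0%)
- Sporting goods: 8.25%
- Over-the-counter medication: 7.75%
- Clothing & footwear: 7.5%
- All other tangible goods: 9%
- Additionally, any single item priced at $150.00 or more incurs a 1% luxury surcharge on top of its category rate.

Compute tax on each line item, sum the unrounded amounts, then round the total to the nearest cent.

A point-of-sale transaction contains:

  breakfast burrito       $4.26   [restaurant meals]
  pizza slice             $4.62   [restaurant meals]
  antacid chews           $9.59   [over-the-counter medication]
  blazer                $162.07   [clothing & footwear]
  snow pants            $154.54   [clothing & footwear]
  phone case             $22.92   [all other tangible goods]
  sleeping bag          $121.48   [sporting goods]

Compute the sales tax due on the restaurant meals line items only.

Breakfast burrito $4.26: restaurant meals → 8% → $0.3408
Pizza slice $4.62: restaurant meals → 8% → $0.3696
Tax on restaurant meals: unrounded sum = $0.7104 → $0.71

$0.71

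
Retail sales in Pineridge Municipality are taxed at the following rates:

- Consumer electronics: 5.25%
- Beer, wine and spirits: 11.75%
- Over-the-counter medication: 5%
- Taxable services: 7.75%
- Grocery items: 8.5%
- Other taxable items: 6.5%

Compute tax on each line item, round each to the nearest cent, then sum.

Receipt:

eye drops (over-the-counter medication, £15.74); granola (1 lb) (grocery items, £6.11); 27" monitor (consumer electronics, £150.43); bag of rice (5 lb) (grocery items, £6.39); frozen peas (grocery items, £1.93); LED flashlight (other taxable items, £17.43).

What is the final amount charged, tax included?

Eye drops £15.74: over-the-counter medication → 5% → £0.79
Granola (1 lb) £6.11: grocery items → 8.5% → £0.52
27" monitor £150.43: consumer electronics → 5.25% → £7.90
Bag of rice (5 lb) £6.39: grocery items → 8.5% → £0.54
Frozen peas £1.93: grocery items → 8.5% → £0.16
LED flashlight £17.43: other taxable items → 6.5% → £1.13
Subtotal = £198.03; tax = £11.04; total due = £209.07

£209.07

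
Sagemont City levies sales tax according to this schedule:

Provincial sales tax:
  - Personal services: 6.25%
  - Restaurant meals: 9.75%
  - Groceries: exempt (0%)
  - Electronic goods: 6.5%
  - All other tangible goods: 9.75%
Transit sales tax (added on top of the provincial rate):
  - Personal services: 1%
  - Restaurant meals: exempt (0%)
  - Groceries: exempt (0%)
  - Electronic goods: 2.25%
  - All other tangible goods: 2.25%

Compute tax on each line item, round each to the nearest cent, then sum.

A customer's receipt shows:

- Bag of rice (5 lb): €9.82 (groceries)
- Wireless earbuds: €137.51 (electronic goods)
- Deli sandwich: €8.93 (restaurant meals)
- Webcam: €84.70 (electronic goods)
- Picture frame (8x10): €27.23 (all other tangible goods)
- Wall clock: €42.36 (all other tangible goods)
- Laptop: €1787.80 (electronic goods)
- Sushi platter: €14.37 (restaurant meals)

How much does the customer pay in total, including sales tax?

€2299.21

Bag of rice (5 lb) €9.82: groceries → 0% + 0% transit = 0% → €0.00
Wireless earbuds €137.51: electronic goods → 6.5% + 2.25% transit = 8.75% → €12.03
Deli sandwich €8.93: restaurant meals → 9.75% + 0% transit = 9.75% → €0.87
Webcam €84.70: electronic goods → 6.5% + 2.25% transit = 8.75% → €7.41
Picture frame (8x10) €27.23: all other tangible goods → 9.75% + 2.25% transit = 12% → €3.27
Wall clock €42.36: all other tangible goods → 9.75% + 2.25% transit = 12% → €5.08
Laptop €1787.80: electronic goods → 6.5% + 2.25% transit = 8.75% → €156.43
Sushi platter €14.37: restaurant meals → 9.75% + 0% transit = 9.75% → €1.40
Subtotal = €2112.72; tax = €186.49; total due = €2299.21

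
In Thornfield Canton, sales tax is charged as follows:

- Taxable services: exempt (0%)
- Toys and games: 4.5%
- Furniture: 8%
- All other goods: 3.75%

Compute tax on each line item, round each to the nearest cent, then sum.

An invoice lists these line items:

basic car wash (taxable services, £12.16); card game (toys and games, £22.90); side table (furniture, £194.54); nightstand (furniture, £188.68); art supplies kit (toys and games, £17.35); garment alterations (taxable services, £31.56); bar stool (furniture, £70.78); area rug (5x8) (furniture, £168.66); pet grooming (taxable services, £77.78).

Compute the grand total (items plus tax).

Basic car wash £12.16: taxable services → 0% → £0.00
Card game £22.90: toys and games → 4.5% → £1.03
Side table £194.54: furniture → 8% → £15.56
Nightstand £188.68: furniture → 8% → £15.09
Art supplies kit £17.35: toys and games → 4.5% → £0.78
Garment alterations £31.56: taxable services → 0% → £0.00
Bar stool £70.78: furniture → 8% → £5.66
Area rug (5x8) £168.66: furniture → 8% → £13.49
Pet grooming £77.78: taxable services → 0% → £0.00
Subtotal = £784.41; tax = £51.61; total due = £836.02

£836.02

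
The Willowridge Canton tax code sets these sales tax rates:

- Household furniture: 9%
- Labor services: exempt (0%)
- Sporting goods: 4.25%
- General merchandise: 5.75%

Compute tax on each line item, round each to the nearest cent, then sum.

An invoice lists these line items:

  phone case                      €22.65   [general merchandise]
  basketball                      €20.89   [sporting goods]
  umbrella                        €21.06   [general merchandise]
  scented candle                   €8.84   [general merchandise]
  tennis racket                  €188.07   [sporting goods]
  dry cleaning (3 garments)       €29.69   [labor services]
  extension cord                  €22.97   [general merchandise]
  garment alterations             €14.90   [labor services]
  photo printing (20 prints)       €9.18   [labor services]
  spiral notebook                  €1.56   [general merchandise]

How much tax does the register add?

€13.31

Phone case €22.65: general merchandise → 5.75% → €1.30
Basketball €20.89: sporting goods → 4.25% → €0.89
Umbrella €21.06: general merchandise → 5.75% → €1.21
Scented candle €8.84: general merchandise → 5.75% → €0.51
Tennis racket €188.07: sporting goods → 4.25% → €7.99
Dry cleaning (3 garments) €29.69: labor services → 0% → €0.00
Extension cord €22.97: general merchandise → 5.75% → €1.32
Garment alterations €14.90: labor services → 0% → €0.00
Photo printing (20 prints) €9.18: labor services → 0% → €0.00
Spiral notebook €1.56: general merchandise → 5.75% → €0.09
Total tax = €1.30 + €0.89 + €1.21 + €0.51 + €7.99 + €1.32 + €0.09 = €13.31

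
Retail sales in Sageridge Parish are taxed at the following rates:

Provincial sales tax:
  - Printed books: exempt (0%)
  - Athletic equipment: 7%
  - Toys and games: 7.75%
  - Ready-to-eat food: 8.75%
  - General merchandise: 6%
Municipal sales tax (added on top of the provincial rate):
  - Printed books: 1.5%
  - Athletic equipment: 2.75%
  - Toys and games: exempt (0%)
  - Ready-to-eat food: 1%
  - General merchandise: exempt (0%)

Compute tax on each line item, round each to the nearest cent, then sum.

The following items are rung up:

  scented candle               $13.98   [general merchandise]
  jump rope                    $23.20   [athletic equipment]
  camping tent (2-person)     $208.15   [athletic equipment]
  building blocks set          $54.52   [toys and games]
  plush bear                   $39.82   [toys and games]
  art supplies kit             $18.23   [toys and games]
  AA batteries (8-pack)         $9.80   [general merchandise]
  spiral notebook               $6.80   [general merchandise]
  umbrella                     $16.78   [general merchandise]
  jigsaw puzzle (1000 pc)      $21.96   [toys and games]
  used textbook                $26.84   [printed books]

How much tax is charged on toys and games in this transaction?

Building blocks set $54.52: toys and games → 7.75% + 0% municipal = 7.75% → $4.23
Plush bear $39.82: toys and games → 7.75% + 0% municipal = 7.75% → $3.09
Art supplies kit $18.23: toys and games → 7.75% + 0% municipal = 7.75% → $1.41
Jigsaw puzzle (1000 pc) $21.96: toys and games → 7.75% + 0% municipal = 7.75% → $1.70
Tax on toys and games = $4.23 + $3.09 + $1.41 + $1.70 = $10.43

$10.43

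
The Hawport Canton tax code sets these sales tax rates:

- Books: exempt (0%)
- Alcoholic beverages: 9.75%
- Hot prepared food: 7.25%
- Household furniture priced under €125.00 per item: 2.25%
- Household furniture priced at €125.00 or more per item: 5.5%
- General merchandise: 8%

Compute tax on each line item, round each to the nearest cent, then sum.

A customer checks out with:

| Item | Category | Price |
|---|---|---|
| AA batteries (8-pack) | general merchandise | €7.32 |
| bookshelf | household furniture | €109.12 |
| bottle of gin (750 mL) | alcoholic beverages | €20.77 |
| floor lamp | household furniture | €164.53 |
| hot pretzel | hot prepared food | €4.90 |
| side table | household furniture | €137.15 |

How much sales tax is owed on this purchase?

€22.03

AA batteries (8-pack) €7.32: general merchandise → 8% → €0.59
Bookshelf €109.12: household furniture, under €125.00 → 2.25% → €2.46
Bottle of gin (750 mL) €20.77: alcoholic beverages → 9.75% → €2.03
Floor lamp €164.53: household furniture, €125.00 or more → 5.5% → €9.05
Hot pretzel €4.90: hot prepared food → 7.25% → €0.36
Side table €137.15: household furniture, €125.00 or more → 5.5% → €7.54
Total tax = €0.59 + €2.46 + €2.03 + €9.05 + €0.36 + €7.54 = €22.03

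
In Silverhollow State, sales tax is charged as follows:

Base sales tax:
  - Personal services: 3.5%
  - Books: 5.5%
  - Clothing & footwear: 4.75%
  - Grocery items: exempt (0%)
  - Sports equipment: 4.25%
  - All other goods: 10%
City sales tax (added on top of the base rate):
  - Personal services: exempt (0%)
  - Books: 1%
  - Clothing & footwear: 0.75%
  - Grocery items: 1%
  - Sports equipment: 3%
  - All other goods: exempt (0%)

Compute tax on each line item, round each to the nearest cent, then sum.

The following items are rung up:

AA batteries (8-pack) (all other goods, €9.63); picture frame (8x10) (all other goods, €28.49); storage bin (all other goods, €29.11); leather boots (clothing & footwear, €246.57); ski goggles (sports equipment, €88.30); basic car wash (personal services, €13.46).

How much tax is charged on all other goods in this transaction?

AA batteries (8-pack) €9.63: all other goods → 10% + 0% city = 10% → €0.96
Picture frame (8x10) €28.49: all other goods → 10% + 0% city = 10% → €2.85
Storage bin €29.11: all other goods → 10% + 0% city = 10% → €2.91
Tax on all other goods = €0.96 + €2.85 + €2.91 = €6.72

€6.72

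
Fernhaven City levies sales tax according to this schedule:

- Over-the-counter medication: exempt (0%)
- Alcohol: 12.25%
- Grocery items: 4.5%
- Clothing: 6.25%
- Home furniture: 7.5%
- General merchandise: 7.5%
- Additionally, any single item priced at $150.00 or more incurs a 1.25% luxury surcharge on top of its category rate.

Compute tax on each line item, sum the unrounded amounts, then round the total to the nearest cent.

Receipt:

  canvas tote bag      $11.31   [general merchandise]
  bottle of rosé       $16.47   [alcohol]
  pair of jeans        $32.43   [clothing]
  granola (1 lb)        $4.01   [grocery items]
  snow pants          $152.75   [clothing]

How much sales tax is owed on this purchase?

$16.53

Canvas tote bag $11.31: general merchandise → 7.5% → $0.84825
Bottle of rosé $16.47: alcohol → 12.25% → $2.017575
Pair of jeans $32.43: clothing → 6.25% → $2.026875
Granola (1 lb) $4.01: grocery items → 4.5% → $0.18045
Snow pants $152.75: clothing → 6.25% + 1.25% surcharge = 7.5% → $11.45625
Unrounded tax sum = $16.5294 → $16.53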